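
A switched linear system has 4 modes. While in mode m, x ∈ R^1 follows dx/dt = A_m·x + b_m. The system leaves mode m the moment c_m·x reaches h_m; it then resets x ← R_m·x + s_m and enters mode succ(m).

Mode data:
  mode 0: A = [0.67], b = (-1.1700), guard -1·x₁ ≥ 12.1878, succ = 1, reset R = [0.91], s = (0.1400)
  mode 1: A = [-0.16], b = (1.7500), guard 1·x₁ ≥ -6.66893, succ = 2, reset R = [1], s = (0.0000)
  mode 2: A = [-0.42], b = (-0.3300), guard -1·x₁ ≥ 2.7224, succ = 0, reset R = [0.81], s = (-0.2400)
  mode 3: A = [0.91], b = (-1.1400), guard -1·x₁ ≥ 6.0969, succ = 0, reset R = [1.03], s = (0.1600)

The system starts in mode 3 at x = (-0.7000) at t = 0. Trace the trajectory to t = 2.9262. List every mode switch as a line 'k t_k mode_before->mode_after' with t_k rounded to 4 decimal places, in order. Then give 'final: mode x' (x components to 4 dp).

1 1.4565 3->0
2 2.3099 0->1
final: 1 -8.8955

Mode 3: guard c·x = 6.0969 hit at Δt = 1.4565 (t = 1.4565), x⁻ = (-6.0969) → reset → x⁺ = (-6.1198), jump to mode 0
Mode 0: guard c·x = 12.1878 hit at Δt = 0.8534 (t = 2.3099), x⁻ = (-12.1878) → reset → x⁺ = (-10.9509), jump to mode 1
Mode 1: flow for 0.6163 to horizon, guard not reached → x = (-8.8955)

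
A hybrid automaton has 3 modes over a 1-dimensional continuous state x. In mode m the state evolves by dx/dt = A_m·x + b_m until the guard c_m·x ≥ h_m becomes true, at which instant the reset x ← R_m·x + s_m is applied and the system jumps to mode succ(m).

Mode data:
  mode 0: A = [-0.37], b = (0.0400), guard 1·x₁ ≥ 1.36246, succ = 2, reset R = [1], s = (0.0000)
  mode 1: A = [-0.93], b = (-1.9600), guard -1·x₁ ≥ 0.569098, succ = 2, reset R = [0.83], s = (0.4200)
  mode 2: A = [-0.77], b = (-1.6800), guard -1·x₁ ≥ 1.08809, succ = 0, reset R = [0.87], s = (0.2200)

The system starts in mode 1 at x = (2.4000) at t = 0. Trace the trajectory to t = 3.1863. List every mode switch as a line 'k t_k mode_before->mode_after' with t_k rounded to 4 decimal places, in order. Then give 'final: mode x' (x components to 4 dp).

1 1.1559 1->2
2 2.0212 2->0
final: 0 -0.4343

Mode 1: guard c·x = 0.5691 hit at Δt = 1.1559 (t = 1.1559), x⁻ = (-0.5691) → reset → x⁺ = (-0.0524), jump to mode 2
Mode 2: guard c·x = 1.0881 hit at Δt = 0.8653 (t = 2.0212), x⁻ = (-1.0881) → reset → x⁺ = (-0.7266), jump to mode 0
Mode 0: flow for 1.1651 to horizon, guard not reached → x = (-0.4343)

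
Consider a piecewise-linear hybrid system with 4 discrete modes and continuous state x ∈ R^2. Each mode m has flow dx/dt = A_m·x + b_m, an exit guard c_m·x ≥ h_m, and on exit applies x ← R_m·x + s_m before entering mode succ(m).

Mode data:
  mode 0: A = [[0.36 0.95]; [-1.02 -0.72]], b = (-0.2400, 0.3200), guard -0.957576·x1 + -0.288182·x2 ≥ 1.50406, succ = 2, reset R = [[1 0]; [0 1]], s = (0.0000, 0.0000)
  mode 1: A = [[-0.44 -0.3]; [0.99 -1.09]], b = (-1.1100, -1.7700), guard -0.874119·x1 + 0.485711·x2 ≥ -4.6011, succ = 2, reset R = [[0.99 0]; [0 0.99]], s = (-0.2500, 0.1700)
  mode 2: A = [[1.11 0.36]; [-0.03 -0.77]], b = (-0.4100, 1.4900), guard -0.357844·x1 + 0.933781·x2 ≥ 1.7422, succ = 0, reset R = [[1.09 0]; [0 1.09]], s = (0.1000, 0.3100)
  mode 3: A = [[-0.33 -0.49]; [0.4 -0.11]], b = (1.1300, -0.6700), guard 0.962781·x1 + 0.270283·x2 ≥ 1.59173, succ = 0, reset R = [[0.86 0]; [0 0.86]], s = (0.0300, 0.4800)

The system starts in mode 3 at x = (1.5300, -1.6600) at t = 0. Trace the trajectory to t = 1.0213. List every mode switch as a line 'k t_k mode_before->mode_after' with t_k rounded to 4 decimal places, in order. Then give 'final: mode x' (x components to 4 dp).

1 0.4244 3->0
final: 0 1.4326 -1.2171

Mode 3: guard c·x = 1.5917 hit at Δt = 0.4244 (t = 0.4244), x⁻ = (2.0912, -1.5601) → reset → x⁺ = (1.8284, -0.8616), jump to mode 0
Mode 0: flow for 0.5969 to horizon, guard not reached → x = (1.4326, -1.2171)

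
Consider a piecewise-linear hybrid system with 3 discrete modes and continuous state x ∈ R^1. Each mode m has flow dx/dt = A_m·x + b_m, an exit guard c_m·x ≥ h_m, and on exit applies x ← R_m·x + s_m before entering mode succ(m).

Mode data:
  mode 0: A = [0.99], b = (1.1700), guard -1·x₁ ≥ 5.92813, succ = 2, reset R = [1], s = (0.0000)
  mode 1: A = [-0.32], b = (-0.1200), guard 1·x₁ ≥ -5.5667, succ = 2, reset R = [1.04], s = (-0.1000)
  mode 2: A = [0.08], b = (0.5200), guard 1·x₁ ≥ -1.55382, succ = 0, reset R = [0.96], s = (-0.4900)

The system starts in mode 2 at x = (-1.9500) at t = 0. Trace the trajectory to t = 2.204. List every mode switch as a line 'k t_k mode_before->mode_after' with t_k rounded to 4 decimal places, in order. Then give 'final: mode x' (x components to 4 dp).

1 1.0436 2->0
final: 0 -3.7048

Mode 2: guard c·x = -1.5538 hit at Δt = 1.0436 (t = 1.0436), x⁻ = (-1.5538) → reset → x⁺ = (-1.9817), jump to mode 0
Mode 0: flow for 1.1604 to horizon, guard not reached → x = (-3.7048)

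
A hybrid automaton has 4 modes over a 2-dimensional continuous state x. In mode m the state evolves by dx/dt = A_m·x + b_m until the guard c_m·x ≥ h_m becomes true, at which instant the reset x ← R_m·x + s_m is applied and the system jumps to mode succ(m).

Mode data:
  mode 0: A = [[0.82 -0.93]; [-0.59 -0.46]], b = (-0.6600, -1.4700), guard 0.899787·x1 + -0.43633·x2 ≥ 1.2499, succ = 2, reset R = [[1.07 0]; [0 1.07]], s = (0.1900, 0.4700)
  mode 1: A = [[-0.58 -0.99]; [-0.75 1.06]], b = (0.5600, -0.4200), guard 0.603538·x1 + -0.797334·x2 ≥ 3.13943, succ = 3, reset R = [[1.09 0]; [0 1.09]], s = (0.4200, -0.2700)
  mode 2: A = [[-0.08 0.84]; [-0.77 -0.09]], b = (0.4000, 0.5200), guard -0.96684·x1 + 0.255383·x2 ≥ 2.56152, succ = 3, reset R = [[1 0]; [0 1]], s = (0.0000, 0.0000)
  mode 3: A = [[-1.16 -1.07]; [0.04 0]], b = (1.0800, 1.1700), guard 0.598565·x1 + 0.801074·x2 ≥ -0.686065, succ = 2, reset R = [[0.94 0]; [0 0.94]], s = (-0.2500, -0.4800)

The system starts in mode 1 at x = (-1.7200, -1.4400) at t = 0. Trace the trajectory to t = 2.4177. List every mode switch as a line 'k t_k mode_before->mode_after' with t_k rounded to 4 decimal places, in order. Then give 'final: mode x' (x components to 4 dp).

1 0.8352 1->3
2 1.5736 3->2
final: 2 0.2136 -3.4627

Mode 1: guard c·x = 3.1394 hit at Δt = 0.8352 (t = 0.8352), x⁻ = (0.7605, -3.3617) → reset → x⁺ = (1.2490, -3.9343), jump to mode 3
Mode 3: guard c·x = -0.6861 hit at Δt = 0.7384 (t = 1.5736), x⁻ = (2.8745, -3.0043) → reset → x⁺ = (2.4520, -3.3040), jump to mode 2
Mode 2: flow for 0.8441 to horizon, guard not reached → x = (0.2136, -3.4627)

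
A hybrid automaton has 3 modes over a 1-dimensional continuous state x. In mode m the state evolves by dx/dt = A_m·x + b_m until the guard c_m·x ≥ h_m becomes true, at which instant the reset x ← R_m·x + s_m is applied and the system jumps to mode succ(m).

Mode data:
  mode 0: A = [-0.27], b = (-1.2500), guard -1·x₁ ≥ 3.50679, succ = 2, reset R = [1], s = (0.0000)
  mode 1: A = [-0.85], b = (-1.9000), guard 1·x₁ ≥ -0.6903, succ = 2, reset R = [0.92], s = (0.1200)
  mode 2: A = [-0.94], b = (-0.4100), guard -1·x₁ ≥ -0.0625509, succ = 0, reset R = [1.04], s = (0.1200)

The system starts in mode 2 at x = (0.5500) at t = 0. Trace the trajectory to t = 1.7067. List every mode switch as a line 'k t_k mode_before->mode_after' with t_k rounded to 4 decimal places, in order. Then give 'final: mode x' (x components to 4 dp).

Mode 2: guard c·x = -0.0626 hit at Δt = 0.7253 (t = 0.7253), x⁻ = (0.0626) → reset → x⁺ = (0.1851), jump to mode 0
Mode 0: flow for 0.9814 to horizon, guard not reached → x = (-0.9357)

1 0.7253 2->0
final: 0 -0.9357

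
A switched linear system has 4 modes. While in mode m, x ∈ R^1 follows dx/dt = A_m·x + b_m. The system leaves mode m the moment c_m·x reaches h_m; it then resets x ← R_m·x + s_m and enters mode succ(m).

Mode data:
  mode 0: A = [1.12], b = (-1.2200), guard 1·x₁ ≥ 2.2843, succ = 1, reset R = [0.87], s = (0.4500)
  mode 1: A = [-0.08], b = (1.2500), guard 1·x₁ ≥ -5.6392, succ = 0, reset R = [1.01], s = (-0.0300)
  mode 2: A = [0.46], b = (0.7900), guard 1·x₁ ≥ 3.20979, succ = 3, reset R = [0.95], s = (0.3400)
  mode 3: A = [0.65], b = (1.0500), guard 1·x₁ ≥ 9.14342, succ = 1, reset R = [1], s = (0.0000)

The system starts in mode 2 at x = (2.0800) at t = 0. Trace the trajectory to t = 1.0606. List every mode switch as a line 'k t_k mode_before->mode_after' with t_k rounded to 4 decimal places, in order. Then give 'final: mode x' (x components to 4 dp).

Mode 2: guard c·x = 3.2098 hit at Δt = 0.5662 (t = 0.5662), x⁻ = (3.2098) → reset → x⁺ = (3.3893), jump to mode 3
Mode 3: flow for 0.4944 to horizon, guard not reached → x = (5.2861)

1 0.5662 2->3
final: 3 5.2861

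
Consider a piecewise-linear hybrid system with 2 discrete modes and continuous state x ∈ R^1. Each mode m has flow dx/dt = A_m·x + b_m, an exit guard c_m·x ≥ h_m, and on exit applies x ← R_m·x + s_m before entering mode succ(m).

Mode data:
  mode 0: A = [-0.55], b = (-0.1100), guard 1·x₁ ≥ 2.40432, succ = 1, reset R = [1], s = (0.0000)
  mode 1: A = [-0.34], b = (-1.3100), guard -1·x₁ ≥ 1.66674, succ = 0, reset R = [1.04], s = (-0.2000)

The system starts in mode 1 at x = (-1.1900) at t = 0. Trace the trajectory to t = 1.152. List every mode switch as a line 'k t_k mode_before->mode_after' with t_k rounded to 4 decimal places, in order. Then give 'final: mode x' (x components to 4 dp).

Mode 1: guard c·x = 1.6667 hit at Δt = 0.5802 (t = 0.5802), x⁻ = (-1.6667) → reset → x⁺ = (-1.9334), jump to mode 0
Mode 0: flow for 0.5718 to horizon, guard not reached → x = (-1.4657)

1 0.5802 1->0
final: 0 -1.4657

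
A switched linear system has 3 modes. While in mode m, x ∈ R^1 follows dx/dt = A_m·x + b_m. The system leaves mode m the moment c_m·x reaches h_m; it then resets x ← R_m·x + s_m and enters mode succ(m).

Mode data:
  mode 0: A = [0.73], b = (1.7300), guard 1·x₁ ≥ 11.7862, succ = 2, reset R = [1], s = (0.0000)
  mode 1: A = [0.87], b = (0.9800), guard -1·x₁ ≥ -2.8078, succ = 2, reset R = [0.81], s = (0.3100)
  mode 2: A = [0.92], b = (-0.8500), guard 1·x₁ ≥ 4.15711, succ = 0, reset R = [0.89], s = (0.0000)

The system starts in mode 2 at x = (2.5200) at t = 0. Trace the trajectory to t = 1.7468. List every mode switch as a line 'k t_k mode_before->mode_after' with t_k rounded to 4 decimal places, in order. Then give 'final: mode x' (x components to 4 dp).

Mode 2: guard c·x = 4.1571 hit at Δt = 0.7673 (t = 0.7673), x⁻ = (4.1571) → reset → x⁺ = (3.6998), jump to mode 0
Mode 0: flow for 0.9795 to horizon, guard not reached → x = (10.0381)

1 0.7673 2->0
final: 0 10.0381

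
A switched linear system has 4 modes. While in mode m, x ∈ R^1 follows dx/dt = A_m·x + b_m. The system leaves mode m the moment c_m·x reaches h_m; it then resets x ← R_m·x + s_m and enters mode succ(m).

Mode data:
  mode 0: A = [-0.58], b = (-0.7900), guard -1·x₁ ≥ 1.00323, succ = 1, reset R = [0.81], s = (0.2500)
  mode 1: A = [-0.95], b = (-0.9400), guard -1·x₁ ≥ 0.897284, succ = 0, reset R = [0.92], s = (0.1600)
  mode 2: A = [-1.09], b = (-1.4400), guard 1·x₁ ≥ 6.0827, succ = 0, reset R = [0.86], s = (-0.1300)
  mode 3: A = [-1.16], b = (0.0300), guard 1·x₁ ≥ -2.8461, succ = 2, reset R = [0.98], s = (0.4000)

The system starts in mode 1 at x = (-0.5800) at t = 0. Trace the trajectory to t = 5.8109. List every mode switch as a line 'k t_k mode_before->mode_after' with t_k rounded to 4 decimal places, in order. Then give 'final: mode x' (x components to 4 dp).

Mode 1: guard c·x = 0.8973 hit at Δt = 1.5695 (t = 1.5695), x⁻ = (-0.8973) → reset → x⁺ = (-0.6655), jump to mode 0
Mode 0: guard c·x = 1.0032 hit at Δt = 1.1436 (t = 2.7131), x⁻ = (-1.0032) → reset → x⁺ = (-0.5626), jump to mode 1
Mode 1: guard c·x = 0.8973 hit at Δt = 1.6133 (t = 4.3264), x⁻ = (-0.8973) → reset → x⁺ = (-0.6655), jump to mode 0
Mode 0: guard c·x = 1.0032 hit at Δt = 1.1436 (t = 5.4700), x⁻ = (-1.0032) → reset → x⁺ = (-0.5626), jump to mode 1
Mode 1: flow for 0.3409 to horizon, guard not reached → x = (-0.6807)

1 1.5695 1->0
2 2.7131 0->1
3 4.3264 1->0
4 5.4700 0->1
final: 1 -0.6807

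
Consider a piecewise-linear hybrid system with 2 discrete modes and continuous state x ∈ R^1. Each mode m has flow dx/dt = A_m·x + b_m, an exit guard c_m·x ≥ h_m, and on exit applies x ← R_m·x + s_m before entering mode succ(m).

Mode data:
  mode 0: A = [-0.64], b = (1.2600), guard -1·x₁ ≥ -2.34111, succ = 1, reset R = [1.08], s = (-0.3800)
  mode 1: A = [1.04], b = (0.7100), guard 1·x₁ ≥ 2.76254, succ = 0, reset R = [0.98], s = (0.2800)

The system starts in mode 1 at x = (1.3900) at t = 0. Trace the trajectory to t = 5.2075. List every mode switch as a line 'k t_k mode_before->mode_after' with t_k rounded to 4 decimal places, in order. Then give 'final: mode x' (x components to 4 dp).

Mode 1: guard c·x = 2.7625 hit at Δt = 0.4886 (t = 0.4886), x⁻ = (2.7625) → reset → x⁺ = (2.9873), jump to mode 0
Mode 0: guard c·x = -2.3411 hit at Δt = 1.5723 (t = 2.0609), x⁻ = (2.3411) → reset → x⁺ = (2.1484), jump to mode 1
Mode 1: guard c·x = 2.7625 hit at Δt = 0.1888 (t = 2.2497), x⁻ = (2.7625) → reset → x⁺ = (2.9873), jump to mode 0
Mode 0: guard c·x = -2.3411 hit at Δt = 1.5723 (t = 3.8220), x⁻ = (2.3411) → reset → x⁺ = (2.1484), jump to mode 1
Mode 1: guard c·x = 2.7625 hit at Δt = 0.1888 (t = 4.0107), x⁻ = (2.7625) → reset → x⁺ = (2.9873), jump to mode 0
Mode 0: flow for 1.1968 to horizon, guard not reached → x = (2.4423)

1 0.4886 1->0
2 2.0609 0->1
3 2.2497 1->0
4 3.8220 0->1
5 4.0107 1->0
final: 0 2.4423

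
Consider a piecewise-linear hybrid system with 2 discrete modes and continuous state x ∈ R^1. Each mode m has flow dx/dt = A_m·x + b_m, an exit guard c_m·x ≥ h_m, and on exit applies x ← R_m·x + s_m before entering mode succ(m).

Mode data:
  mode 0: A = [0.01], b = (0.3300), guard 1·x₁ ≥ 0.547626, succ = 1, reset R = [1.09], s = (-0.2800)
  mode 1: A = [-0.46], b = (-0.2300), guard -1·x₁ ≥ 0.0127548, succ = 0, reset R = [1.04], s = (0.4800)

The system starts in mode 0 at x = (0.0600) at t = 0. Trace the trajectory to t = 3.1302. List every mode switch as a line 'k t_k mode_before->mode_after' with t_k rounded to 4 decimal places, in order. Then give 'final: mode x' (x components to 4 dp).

1 1.4642 0->1
2 2.5876 1->0
3 2.8290 0->1
final: 1 0.2112

Mode 0: guard c·x = 0.5476 hit at Δt = 1.4642 (t = 1.4642), x⁻ = (0.5476) → reset → x⁺ = (0.3169), jump to mode 1
Mode 1: guard c·x = 0.0128 hit at Δt = 1.1234 (t = 2.5876), x⁻ = (-0.0128) → reset → x⁺ = (0.4667), jump to mode 0
Mode 0: guard c·x = 0.5476 hit at Δt = 0.2414 (t = 2.8290), x⁻ = (0.5476) → reset → x⁺ = (0.3169), jump to mode 1
Mode 1: flow for 0.3012 to horizon, guard not reached → x = (0.2112)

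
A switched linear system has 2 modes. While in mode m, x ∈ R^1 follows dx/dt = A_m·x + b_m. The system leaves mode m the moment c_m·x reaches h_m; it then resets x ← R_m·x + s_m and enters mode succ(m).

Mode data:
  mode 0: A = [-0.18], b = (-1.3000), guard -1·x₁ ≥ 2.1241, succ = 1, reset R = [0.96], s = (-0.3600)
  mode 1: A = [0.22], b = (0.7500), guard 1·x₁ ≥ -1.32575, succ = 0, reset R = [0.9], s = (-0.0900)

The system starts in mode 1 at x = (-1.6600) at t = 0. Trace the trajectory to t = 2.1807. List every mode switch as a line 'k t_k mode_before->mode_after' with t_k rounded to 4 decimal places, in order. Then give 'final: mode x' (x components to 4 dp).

Mode 1: guard c·x = -1.3257 hit at Δt = 0.7949 (t = 0.7949), x⁻ = (-1.3257) → reset → x⁺ = (-1.2832), jump to mode 0
Mode 0: guard c·x = 2.1241 hit at Δt = 0.8482 (t = 1.6431), x⁻ = (-2.1241) → reset → x⁺ = (-2.3991), jump to mode 1
Mode 1: flow for 0.5376 to horizon, guard not reached → x = (-2.2723)

1 0.7949 1->0
2 1.6431 0->1
final: 1 -2.2723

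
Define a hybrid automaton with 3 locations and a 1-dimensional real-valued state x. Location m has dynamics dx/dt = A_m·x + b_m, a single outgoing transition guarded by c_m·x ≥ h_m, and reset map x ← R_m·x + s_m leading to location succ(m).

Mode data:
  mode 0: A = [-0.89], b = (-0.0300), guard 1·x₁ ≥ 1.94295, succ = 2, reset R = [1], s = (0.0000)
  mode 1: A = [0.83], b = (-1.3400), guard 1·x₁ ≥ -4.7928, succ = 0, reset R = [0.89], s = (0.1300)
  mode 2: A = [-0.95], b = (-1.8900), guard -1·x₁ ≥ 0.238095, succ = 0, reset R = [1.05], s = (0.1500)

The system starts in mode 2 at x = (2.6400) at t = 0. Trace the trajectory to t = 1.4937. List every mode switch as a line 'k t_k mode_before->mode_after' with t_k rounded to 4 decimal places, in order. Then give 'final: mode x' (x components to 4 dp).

Mode 2: guard c·x = 0.2381 hit at Δt = 1.0232 (t = 1.0232), x⁻ = (-0.2381) → reset → x⁺ = (-0.1000), jump to mode 0
Mode 0: flow for 0.4705 to horizon, guard not reached → x = (-0.0773)

1 1.0232 2->0
final: 0 -0.0773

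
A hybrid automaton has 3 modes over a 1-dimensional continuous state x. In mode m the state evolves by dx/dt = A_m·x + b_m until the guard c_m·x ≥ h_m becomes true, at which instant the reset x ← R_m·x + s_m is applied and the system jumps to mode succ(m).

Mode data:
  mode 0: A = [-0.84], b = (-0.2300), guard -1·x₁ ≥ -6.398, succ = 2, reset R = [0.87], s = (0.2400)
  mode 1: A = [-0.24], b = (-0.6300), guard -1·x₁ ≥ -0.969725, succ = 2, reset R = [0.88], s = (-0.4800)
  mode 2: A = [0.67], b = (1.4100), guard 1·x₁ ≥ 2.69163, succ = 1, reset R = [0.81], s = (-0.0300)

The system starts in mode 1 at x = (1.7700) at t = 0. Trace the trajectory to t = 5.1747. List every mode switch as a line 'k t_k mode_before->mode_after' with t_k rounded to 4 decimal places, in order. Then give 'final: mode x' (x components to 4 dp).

Mode 1: guard c·x = -0.9697 hit at Δt = 0.8375 (t = 0.8375), x⁻ = (0.9697) → reset → x⁺ = (0.3734), jump to mode 2
Mode 2: guard c·x = 2.6916 hit at Δt = 0.9857 (t = 1.8232), x⁻ = (2.6916) → reset → x⁺ = (2.1502), jump to mode 1
Mode 1: guard c·x = -0.9697 hit at Δt = 1.1832 (t = 3.0064), x⁻ = (0.9697) → reset → x⁺ = (0.3734), jump to mode 2
Mode 2: guard c·x = 2.6916 hit at Δt = 0.9857 (t = 3.9921), x⁻ = (2.6916) → reset → x⁺ = (2.1502), jump to mode 1
Mode 1: flow for 1.1826 to horizon, guard not reached → x = (0.9703)

1 0.8375 1->2
2 1.8232 2->1
3 3.0064 1->2
4 3.9921 2->1
final: 1 0.9703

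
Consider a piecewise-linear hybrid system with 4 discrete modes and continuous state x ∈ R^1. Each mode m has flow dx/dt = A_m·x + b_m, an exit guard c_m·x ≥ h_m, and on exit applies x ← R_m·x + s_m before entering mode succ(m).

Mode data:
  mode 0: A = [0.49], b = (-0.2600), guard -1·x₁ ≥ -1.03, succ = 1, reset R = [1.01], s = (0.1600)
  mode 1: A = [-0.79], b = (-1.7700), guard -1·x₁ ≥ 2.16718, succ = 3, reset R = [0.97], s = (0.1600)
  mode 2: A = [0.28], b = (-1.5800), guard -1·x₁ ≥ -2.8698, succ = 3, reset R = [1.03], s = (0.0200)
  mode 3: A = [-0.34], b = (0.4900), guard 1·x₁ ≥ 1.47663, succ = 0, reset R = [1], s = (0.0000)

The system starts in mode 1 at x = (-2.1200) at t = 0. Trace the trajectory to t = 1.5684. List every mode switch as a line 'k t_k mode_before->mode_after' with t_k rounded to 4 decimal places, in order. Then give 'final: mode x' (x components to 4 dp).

1 0.6288 1->3
final: 3 -1.0170

Mode 1: guard c·x = 2.1672 hit at Δt = 0.6288 (t = 0.6288), x⁻ = (-2.1672) → reset → x⁺ = (-1.9422), jump to mode 3
Mode 3: flow for 0.9396 to horizon, guard not reached → x = (-1.0170)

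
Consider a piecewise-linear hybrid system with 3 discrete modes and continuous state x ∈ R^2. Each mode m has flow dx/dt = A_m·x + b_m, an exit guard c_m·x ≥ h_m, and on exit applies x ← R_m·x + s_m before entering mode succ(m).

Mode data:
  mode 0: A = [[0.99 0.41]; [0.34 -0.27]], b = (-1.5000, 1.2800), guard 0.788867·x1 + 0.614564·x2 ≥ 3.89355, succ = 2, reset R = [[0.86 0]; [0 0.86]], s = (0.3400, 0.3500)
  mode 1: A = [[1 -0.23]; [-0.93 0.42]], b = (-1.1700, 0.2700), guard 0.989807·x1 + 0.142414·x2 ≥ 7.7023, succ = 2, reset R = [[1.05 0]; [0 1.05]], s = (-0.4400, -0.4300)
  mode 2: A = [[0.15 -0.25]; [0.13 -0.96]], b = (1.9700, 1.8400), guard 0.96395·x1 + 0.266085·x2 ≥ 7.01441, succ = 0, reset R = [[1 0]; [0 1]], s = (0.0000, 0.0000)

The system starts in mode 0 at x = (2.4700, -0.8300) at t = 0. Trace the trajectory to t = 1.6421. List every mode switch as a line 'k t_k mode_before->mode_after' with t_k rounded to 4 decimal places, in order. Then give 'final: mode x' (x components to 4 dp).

1 0.9295 0->2
final: 2 5.3178 1.9836

Mode 0: guard c·x = 3.8935 hit at Δt = 0.9295 (t = 0.9295), x⁻ = (3.9518, 1.2628) → reset → x⁺ = (3.7386, 1.4360), jump to mode 2
Mode 2: flow for 0.7126 to horizon, guard not reached → x = (5.3178, 1.9836)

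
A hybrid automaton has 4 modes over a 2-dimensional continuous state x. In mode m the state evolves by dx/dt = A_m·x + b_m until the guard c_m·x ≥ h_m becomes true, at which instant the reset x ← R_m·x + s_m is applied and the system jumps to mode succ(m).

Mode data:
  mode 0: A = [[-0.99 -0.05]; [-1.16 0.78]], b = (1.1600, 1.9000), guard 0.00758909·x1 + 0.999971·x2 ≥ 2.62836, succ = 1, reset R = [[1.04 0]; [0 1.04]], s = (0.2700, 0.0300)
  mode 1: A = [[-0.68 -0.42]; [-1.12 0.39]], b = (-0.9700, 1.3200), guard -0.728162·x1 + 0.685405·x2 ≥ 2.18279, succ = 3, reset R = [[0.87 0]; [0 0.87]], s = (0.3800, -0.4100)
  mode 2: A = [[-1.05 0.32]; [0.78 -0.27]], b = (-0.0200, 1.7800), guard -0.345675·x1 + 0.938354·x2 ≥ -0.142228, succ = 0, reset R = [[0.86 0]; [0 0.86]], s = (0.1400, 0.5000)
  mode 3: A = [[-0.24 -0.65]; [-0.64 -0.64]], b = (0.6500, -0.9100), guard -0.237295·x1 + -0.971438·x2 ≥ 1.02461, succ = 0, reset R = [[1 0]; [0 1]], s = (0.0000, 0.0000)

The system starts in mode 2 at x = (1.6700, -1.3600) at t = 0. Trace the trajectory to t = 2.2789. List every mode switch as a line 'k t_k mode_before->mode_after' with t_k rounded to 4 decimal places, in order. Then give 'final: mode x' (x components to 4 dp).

1 0.5329 2->0
2 1.5431 0->1
3 1.9443 1->3
final: 3 0.2949 1.7170

Mode 2: guard c·x = -0.1422 hit at Δt = 0.5329 (t = 0.5329), x⁻ = (0.8839, 0.1740) → reset → x⁺ = (0.9001, 0.6497), jump to mode 0
Mode 0: guard c·x = 2.6284 hit at Δt = 1.0102 (t = 1.5431), x⁻ = (1.0182, 2.6207) → reset → x⁺ = (1.3289, 2.7555), jump to mode 1
Mode 1: guard c·x = 2.1828 hit at Δt = 0.4012 (t = 1.9443), x⁻ = (0.2208, 3.4193) → reset → x⁺ = (0.5721, 2.5648), jump to mode 3
Mode 3: flow for 0.3346 to horizon, guard not reached → x = (0.2949, 1.7170)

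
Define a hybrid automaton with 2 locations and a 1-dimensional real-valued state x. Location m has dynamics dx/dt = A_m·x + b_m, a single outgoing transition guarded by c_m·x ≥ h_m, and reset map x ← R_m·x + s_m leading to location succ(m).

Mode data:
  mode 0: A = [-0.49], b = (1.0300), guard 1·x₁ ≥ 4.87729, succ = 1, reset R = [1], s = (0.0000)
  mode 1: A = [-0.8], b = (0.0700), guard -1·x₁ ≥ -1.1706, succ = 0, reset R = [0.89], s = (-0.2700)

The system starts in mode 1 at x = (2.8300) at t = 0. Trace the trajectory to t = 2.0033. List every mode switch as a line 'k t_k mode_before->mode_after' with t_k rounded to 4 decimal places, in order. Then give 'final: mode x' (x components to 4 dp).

Mode 1: guard c·x = -1.1706 hit at Δt = 1.1613 (t = 1.1613), x⁻ = (1.1706) → reset → x⁺ = (0.7718), jump to mode 0
Mode 0: flow for 0.8420 to horizon, guard not reached → x = (1.2215)

1 1.1613 1->0
final: 0 1.2215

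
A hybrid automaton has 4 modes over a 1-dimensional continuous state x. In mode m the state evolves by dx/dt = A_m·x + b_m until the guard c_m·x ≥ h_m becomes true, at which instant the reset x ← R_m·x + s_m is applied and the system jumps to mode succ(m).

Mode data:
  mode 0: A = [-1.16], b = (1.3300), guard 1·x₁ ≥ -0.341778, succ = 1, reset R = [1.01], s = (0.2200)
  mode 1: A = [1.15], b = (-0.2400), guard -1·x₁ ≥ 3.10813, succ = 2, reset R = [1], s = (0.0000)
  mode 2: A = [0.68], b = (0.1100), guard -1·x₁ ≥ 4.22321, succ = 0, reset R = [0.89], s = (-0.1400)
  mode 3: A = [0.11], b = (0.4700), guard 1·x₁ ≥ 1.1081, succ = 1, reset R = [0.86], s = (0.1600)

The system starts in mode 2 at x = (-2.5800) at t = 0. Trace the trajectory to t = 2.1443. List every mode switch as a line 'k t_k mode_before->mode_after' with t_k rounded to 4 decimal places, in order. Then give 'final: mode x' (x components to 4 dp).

Mode 2: guard c·x = 4.2232 hit at Δt = 0.7625 (t = 0.7625), x⁻ = (-4.2232) → reset → x⁺ = (-3.8987), jump to mode 0
Mode 0: guard c·x = -0.3418 hit at Δt = 1.0524 (t = 1.8149), x⁻ = (-0.3418) → reset → x⁺ = (-0.1252), jump to mode 1
Mode 1: flow for 0.3294 to horizon, guard not reached → x = (-0.2790)

1 0.7625 2->0
2 1.8149 0->1
final: 1 -0.2790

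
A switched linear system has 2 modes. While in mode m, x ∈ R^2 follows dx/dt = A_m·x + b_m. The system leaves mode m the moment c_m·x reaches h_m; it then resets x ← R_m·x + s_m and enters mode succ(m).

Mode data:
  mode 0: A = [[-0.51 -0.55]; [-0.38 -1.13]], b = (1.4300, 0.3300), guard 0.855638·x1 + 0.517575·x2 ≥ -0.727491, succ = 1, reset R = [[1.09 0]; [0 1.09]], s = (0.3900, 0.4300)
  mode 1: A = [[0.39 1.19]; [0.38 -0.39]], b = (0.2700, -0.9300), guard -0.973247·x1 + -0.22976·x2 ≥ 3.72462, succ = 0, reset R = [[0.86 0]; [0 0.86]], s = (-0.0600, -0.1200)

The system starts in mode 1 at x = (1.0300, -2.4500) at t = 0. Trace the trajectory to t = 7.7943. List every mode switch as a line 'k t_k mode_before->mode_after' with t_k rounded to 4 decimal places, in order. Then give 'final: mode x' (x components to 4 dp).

Mode 1: guard c·x = 3.7246 hit at Δt = 1.3951 (t = 1.3951), x⁻ = (-3.1575, -2.8362) → reset → x⁺ = (-2.7754, -2.5591), jump to mode 0
Mode 0: guard c·x = -0.7275 hit at Δt = 0.7805 (t = 2.1756), x⁻ = (-0.4698, -0.6289) → reset → x⁺ = (-0.1221, -0.2555), jump to mode 1
Mode 1: guard c·x = 3.7246 hit at Δt = 2.0964 (t = 4.2720), x⁻ = (-3.3138, -2.1738) → reset → x⁺ = (-2.9099, -1.9894), jump to mode 0
Mode 0: guard c·x = -0.7275 hit at Δt = 0.8047 (t = 5.0767), x⁻ = (-0.6507, -0.3299) → reset → x⁺ = (-0.3192, 0.0704), jump to mode 1
Mode 1: guard c·x = 3.7246 hit at Δt = 2.2361 (t = 7.3127), x⁻ = (-3.3240, -2.1306) → reset → x⁺ = (-2.9187, -1.9523), jump to mode 0
Mode 0: flow for 0.4816 to horizon, guard not reached → x = (-1.3824, -0.7248)

1 1.3951 1->0
2 2.1756 0->1
3 4.2720 1->0
4 5.0767 0->1
5 7.3127 1->0
final: 0 -1.3824 -0.7248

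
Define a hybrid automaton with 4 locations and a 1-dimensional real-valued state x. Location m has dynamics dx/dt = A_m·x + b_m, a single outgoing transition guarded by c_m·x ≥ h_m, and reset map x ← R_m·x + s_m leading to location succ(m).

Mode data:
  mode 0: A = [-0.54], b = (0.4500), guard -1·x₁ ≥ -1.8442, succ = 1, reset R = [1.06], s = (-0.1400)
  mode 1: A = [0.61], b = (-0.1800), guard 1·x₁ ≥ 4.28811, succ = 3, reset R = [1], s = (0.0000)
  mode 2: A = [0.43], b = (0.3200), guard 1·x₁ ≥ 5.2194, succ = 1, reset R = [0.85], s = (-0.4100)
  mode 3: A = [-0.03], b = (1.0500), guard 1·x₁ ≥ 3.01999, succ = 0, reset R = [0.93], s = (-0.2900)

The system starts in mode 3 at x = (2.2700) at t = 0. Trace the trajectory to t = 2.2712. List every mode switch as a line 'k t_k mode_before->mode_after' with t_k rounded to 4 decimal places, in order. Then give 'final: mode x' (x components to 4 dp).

Mode 3: guard c·x = 3.0200 hit at Δt = 0.7727 (t = 0.7727), x⁻ = (3.0200) → reset → x⁺ = (2.5186), jump to mode 0
Mode 0: guard c·x = -1.8442 hit at Δt = 0.9465 (t = 1.7192), x⁻ = (1.8442) → reset → x⁺ = (1.8149), jump to mode 1
Mode 1: flow for 0.5520 to horizon, guard not reached → x = (2.4233)

1 0.7727 3->0
2 1.7192 0->1
final: 1 2.4233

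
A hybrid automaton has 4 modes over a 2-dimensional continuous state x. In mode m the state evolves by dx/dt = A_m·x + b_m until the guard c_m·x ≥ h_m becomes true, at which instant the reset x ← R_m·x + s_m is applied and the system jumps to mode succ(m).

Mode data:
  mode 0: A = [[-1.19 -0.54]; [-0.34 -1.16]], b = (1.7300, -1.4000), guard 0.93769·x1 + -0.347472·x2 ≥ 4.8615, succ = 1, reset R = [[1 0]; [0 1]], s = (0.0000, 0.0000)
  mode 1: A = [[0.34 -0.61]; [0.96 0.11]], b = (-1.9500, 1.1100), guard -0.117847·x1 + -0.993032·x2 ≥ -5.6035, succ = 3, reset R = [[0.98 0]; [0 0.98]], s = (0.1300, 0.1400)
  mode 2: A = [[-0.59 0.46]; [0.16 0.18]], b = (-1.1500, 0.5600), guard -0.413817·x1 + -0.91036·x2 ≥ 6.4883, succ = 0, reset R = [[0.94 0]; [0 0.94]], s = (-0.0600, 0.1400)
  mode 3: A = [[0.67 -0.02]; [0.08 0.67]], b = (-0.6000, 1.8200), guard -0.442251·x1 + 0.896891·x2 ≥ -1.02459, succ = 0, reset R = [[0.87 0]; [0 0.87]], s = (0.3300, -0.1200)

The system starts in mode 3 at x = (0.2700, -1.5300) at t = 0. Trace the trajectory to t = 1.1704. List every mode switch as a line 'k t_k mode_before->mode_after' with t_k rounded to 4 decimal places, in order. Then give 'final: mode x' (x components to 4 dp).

1 0.4457 3->0
final: 0 1.3225 -1.3173

Mode 3: guard c·x = -1.0246 hit at Δt = 0.4457 (t = 0.4457), x⁻ = (0.0662, -1.1097) → reset → x⁺ = (0.3876, -1.0855), jump to mode 0
Mode 0: flow for 0.7247 to horizon, guard not reached → x = (1.3225, -1.3173)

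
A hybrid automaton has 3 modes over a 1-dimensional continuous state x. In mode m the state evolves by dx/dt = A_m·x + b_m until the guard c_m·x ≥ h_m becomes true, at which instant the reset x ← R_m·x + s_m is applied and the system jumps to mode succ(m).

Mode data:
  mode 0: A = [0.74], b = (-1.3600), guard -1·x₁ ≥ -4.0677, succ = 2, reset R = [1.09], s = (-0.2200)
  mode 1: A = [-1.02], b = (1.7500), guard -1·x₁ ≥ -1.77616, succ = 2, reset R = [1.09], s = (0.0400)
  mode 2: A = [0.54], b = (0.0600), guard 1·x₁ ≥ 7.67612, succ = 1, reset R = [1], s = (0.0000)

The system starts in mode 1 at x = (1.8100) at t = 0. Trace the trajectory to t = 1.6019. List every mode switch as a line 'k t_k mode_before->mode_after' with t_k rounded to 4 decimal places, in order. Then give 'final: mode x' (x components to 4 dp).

Mode 1: guard c·x = -1.7762 hit at Δt = 0.4357 (t = 0.4357), x⁻ = (1.7762) → reset → x⁺ = (1.9760), jump to mode 2
Mode 2: flow for 1.1662 to horizon, guard not reached → x = (3.8067)

1 0.4357 1->2
final: 2 3.8067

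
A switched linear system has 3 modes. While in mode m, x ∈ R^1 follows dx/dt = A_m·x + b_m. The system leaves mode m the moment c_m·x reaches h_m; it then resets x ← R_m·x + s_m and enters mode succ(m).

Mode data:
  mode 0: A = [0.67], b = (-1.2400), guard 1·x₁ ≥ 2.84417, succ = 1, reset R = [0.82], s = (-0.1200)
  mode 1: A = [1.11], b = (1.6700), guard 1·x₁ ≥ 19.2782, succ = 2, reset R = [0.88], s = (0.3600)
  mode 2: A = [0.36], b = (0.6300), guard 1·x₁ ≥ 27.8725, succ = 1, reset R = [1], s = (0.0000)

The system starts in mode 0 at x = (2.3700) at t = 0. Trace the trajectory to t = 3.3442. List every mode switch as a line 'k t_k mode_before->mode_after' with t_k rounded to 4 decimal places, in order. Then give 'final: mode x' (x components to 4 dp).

Mode 0: guard c·x = 2.8442 hit at Δt = 0.9683 (t = 0.9683), x⁻ = (2.8442) → reset → x⁺ = (2.2122), jump to mode 1
Mode 1: guard c·x = 19.2782 hit at Δt = 1.5507 (t = 2.5190), x⁻ = (19.2782) → reset → x⁺ = (17.3248), jump to mode 2
Mode 2: flow for 0.8252 to horizon, guard not reached → x = (23.9230)

1 0.9683 0->1
2 2.5190 1->2
final: 2 23.9230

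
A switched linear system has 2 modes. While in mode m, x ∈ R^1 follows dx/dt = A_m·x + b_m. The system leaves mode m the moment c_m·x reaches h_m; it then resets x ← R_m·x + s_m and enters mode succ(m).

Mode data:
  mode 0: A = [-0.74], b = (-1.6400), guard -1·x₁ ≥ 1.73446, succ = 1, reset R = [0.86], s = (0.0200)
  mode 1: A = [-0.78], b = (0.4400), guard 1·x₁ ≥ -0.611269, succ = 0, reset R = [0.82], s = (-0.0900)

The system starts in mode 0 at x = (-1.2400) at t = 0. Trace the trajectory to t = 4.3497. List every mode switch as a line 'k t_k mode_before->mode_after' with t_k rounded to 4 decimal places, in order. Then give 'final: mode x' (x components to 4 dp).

Mode 0: guard c·x = 1.7345 hit at Δt = 0.9544 (t = 0.9544), x⁻ = (-1.7345) → reset → x⁺ = (-1.4716), jump to mode 1
Mode 1: guard c·x = -0.6113 hit at Δt = 0.7042 (t = 1.6586), x⁻ = (-0.6113) → reset → x⁺ = (-0.5912), jump to mode 0
Mode 0: guard c·x = 1.7345 hit at Δt = 1.6430 (t = 3.3016), x⁻ = (-1.7345) → reset → x⁺ = (-1.4716), jump to mode 1
Mode 1: guard c·x = -0.6113 hit at Δt = 0.7042 (t = 4.0058), x⁻ = (-0.6113) → reset → x⁺ = (-0.5912), jump to mode 0
Mode 0: flow for 0.3439 to horizon, guard not reached → x = (-0.9564)

1 0.9544 0->1
2 1.6586 1->0
3 3.3016 0->1
4 4.0058 1->0
final: 0 -0.9564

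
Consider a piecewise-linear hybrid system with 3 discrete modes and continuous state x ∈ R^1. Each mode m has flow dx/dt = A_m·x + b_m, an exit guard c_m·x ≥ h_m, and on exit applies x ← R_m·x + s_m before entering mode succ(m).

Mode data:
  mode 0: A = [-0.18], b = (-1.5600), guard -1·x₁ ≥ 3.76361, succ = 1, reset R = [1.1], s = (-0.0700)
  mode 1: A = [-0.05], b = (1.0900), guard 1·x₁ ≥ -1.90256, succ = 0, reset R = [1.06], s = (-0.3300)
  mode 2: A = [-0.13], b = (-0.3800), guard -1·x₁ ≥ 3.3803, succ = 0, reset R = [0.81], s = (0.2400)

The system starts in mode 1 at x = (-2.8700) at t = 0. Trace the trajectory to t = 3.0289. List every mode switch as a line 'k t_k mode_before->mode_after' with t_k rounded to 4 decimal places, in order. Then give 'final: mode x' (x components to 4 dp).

1 0.8001 1->0
2 2.2104 0->1
final: 1 -3.1670

Mode 1: guard c·x = -1.9026 hit at Δt = 0.8001 (t = 0.8001), x⁻ = (-1.9026) → reset → x⁺ = (-2.3467), jump to mode 0
Mode 0: guard c·x = 3.7636 hit at Δt = 1.4103 (t = 2.2104), x⁻ = (-3.7636) → reset → x⁺ = (-4.2100), jump to mode 1
Mode 1: flow for 0.8185 to horizon, guard not reached → x = (-3.1670)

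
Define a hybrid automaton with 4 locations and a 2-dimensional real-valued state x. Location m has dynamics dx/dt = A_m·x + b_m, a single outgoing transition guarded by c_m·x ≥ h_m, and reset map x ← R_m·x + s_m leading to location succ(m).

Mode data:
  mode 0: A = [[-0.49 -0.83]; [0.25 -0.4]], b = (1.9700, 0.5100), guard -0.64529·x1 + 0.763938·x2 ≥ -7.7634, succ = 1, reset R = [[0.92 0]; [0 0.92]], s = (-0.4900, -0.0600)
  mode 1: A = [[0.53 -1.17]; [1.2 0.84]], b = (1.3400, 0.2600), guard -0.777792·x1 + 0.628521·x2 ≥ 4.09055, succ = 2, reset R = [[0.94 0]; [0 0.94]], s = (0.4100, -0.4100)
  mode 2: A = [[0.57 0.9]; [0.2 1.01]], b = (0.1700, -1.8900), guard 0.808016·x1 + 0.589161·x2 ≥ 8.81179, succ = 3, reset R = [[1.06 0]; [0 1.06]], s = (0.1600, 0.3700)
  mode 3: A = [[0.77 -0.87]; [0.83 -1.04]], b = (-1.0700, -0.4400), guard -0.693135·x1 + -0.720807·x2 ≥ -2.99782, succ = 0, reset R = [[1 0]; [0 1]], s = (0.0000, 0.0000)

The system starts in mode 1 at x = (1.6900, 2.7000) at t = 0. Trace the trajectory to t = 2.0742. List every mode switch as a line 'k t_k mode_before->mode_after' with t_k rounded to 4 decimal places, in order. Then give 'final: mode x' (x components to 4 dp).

Mode 1: guard c·x = 4.0906 hit at Δt = 0.6575 (t = 0.6575), x⁻ = (-0.4383, 5.9658) → reset → x⁺ = (-0.0020, 5.1979), jump to mode 2
Mode 2: guard c·x = 8.8118 hit at Δt = 0.6400 (t = 1.2975), x⁻ = (4.6764, 8.5430) → reset → x⁺ = (5.1170, 9.4256), jump to mode 3
Mode 3: flow for 0.7767 to horizon, guard not reached → x = (1.2602, 5.2458)

1 0.6575 1->2
2 1.2975 2->3
final: 3 1.2602 5.2458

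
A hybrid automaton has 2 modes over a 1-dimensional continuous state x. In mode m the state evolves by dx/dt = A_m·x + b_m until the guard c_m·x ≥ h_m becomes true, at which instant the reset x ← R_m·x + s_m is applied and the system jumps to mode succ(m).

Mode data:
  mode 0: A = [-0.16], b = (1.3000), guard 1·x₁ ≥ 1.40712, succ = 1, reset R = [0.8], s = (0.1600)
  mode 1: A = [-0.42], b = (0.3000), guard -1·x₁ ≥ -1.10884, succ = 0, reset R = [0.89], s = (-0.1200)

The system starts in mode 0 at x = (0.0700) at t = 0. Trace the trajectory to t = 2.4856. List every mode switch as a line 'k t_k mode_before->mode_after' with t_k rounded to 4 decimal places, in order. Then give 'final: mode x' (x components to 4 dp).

1 1.1345 0->1
2 2.0163 1->0
final: 0 1.3919

Mode 0: guard c·x = 1.4071 hit at Δt = 1.1345 (t = 1.1345), x⁻ = (1.4071) → reset → x⁺ = (1.2857), jump to mode 1
Mode 1: guard c·x = -1.1088 hit at Δt = 0.8818 (t = 2.0163), x⁻ = (1.1088) → reset → x⁺ = (0.8669), jump to mode 0
Mode 0: flow for 0.4693 to horizon, guard not reached → x = (1.3919)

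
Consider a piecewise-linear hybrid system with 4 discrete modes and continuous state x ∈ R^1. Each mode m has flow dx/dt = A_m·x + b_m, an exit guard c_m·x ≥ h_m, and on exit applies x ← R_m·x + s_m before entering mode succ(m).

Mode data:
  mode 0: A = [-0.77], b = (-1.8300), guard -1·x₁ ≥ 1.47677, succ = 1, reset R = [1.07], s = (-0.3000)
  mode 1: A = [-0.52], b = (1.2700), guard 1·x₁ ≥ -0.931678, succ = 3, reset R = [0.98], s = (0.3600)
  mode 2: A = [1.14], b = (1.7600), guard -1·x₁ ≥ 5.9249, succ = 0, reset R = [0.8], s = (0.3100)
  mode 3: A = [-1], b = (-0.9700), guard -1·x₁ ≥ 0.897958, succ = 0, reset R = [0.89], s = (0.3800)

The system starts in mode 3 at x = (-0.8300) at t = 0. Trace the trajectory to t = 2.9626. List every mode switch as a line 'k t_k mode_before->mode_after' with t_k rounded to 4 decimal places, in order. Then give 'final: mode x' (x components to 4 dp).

Mode 3: guard c·x = 0.8980 hit at Δt = 0.6644 (t = 0.6644), x⁻ = (-0.8980) → reset → x⁺ = (-0.4192), jump to mode 0
Mode 0: guard c·x = 1.4768 hit at Δt = 1.0093 (t = 1.6737), x⁻ = (-1.4768) → reset → x⁺ = (-1.8801), jump to mode 1
Mode 1: guard c·x = -0.9317 hit at Δt = 0.4764 (t = 2.1501), x⁻ = (-0.9317) → reset → x⁺ = (-0.5530), jump to mode 3
Mode 3: flow for 0.8125 to horizon, guard not reached → x = (-0.7850)

1 0.6644 3->0
2 1.6737 0->1
3 2.1501 1->3
final: 3 -0.7850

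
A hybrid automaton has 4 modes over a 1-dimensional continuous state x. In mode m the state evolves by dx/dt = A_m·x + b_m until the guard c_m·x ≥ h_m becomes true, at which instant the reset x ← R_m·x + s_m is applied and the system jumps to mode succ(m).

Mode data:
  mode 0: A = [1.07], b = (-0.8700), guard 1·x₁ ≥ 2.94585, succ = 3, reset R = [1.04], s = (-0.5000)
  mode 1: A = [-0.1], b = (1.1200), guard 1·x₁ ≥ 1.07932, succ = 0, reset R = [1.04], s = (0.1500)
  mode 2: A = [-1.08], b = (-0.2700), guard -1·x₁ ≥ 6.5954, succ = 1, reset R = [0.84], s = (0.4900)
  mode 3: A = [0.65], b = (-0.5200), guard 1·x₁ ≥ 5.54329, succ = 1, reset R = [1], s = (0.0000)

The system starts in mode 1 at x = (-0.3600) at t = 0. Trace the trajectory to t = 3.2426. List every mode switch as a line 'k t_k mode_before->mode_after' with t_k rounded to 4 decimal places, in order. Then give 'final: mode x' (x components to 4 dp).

Mode 1: guard c·x = 1.0793 hit at Δt = 1.3297 (t = 1.3297), x⁻ = (1.0793) → reset → x⁺ = (1.2725), jump to mode 0
Mode 0: guard c·x = 2.9459 hit at Δt = 1.4348 (t = 2.7645), x⁻ = (2.9459) → reset → x⁺ = (2.5637), jump to mode 3
Mode 3: flow for 0.4781 to horizon, guard not reached → x = (3.2065)

1 1.3297 1->0
2 2.7645 0->3
final: 3 3.2065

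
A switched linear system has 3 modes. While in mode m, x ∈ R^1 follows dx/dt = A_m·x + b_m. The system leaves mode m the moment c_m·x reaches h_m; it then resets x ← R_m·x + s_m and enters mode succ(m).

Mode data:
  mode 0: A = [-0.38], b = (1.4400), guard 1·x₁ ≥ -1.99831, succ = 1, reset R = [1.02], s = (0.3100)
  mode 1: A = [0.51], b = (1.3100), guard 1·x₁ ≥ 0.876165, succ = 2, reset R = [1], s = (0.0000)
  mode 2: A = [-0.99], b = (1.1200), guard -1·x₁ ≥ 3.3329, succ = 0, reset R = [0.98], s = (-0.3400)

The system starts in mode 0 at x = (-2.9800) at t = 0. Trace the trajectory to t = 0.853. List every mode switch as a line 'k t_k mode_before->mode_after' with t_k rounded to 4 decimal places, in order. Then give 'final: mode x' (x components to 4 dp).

1 0.4123 0->1
final: 1 -1.5165

Mode 0: guard c·x = -1.9983 hit at Δt = 0.4123 (t = 0.4123), x⁻ = (-1.9983) → reset → x⁺ = (-1.7283), jump to mode 1
Mode 1: flow for 0.4407 to horizon, guard not reached → x = (-1.5165)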